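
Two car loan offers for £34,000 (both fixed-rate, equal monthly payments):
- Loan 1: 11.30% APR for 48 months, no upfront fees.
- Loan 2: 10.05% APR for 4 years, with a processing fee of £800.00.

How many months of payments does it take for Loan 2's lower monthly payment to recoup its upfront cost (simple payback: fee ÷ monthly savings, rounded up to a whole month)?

Loan 1: at 11.30% the monthly rate is 0.0094167, so the payment is 34,000 × 0.0094167 / (1 − 1.0094167^−48) = £883.71.
Loan 2: at 10.05% the monthly rate is 0.0083750, so the payment is 34,000 × 0.0083750 / (1 − 1.0083750^−48) = £863.14.
Monthly savings = £883.71 − £863.14 = £20.57.
Break-even = £800.00 / £20.57 = 38.89 → 39 months.

39 months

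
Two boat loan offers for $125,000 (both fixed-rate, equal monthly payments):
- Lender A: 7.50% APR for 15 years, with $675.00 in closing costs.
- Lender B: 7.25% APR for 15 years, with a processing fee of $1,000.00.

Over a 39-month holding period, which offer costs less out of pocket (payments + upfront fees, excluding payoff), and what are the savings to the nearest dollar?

Lender B by $365

Lender A: monthly rate = 7.5%/12 = 0.0062500; payment = 125,000 × 0.0062500 / (1 − (1+0.0062500)^−180) = $1,158.77.
Lender B: monthly rate = 7.25%/12 = 0.0060417; payment = 125,000 × 0.0060417 / (1 − (1+0.0060417)^−180) = $1,141.08.
Over 39 months: Lender A costs 39 × $1,158.77 + $675.00 = $45,867.03; Lender B costs 39 × $1,141.08 + $1,000.00 = $45,502.12.
Lender B is cheaper by $45,867.03 − $45,502.12 = $364.91.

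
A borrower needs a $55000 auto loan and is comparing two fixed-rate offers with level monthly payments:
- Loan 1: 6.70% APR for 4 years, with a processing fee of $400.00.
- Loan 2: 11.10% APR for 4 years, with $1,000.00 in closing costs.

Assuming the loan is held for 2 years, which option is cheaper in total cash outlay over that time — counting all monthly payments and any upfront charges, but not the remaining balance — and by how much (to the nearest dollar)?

Loan 1 by $3,355

Loan 1: monthly rate = 6.7%/12 = 0.0055833; payment = 55,000 × 0.0055833 / (1 − (1+0.0055833)^−48) = $1,309.40.
Loan 2: at 11.10% the monthly rate is 0.0092500, so the payment is 55,000 × 0.0092500 / (1 − 1.0092500^−48) = $1,424.18.
Over 24 months: Loan 1 costs 24 × $1,309.40 + $400.00 = $31,825.60; Loan 2 costs 24 × $1,424.18 + $1,000.00 = $35,180.32.
Loan 1 is cheaper by $35,180.32 − $31,825.60 = $3,354.72.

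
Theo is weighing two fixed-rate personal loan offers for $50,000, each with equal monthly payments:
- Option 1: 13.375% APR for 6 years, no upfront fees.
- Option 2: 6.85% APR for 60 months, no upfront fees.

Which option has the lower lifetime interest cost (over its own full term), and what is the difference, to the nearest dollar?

Option 2 by $13,790

Option 1: at 13.375% the monthly rate is 0.0111458, so the payment is 50,000 × 0.0111458 / (1 − 1.0111458^−72) = $1,013.63.
Total interest on Option 1 = 72 × $1,013.63 − $50,000 = $22,981.36.
Option 2: at 6.85% the monthly rate is 0.0057083, so the payment is 50,000 × 0.0057083 / (1 − 1.0057083^−60) = $986.53.
Total interest on Option 2 = 60 × $986.53 − $50,000 = $9,191.80.
Option 2 is lower by $13,789.56.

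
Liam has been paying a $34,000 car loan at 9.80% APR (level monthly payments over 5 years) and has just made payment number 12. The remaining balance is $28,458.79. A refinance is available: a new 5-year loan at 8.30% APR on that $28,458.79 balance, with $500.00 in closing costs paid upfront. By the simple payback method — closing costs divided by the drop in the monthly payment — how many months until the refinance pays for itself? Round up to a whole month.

Current payment = 34,000 × 9.8%/12 / (1 − (1+0.0081667)^−60) = $719.06.
Refinanced payment = 28,458.79 × 0.0069167 / (1 − (1+0.0069167)^−60) = $581.14.
Monthly savings = $719.06 − $581.14 = $137.92.
Break-even = $500.00 / $137.92 = 3.63 → 4 months.

4 months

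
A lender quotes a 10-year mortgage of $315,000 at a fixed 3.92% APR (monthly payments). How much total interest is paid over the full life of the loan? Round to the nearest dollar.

Monthly rate = 3.92%/12 = 0.0032667; payment = 315,000 × 0.0032667 / (1 − (1+0.0032667)^−120) = $3,177.26.
Total paid = 120 × $3,177.26 = $381,271.20; interest = $381,271.20 − $315,000 = $66,271.20.

$66,271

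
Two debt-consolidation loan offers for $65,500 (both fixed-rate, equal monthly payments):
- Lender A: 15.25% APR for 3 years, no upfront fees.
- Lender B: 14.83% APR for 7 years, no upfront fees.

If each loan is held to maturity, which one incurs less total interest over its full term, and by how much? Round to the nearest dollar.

Lender A by $23,617

Lender A: monthly rate = 15.25%/12 = 0.0127083; payment = 65,500 × 0.0127083 / (1 − (1+0.0127083)^−36) = $2,278.61.
Total interest on Lender A = 36 × $2,278.61 − $65,500 = $16,529.96.
Lender B: at 14.83% the monthly rate is 0.0123583, so the payment is 65,500 × 0.0123583 / (1 − 1.0123583^−84) = $1,257.70.
Total interest on Lender B = 84 × $1,257.70 − $65,500 = $40,146.80.
Lender A is lower by $23,616.84.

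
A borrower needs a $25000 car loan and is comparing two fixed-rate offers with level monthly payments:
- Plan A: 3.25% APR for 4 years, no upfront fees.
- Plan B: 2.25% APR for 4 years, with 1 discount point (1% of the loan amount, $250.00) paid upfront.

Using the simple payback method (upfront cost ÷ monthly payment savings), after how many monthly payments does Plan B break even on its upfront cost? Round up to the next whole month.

Plan A: monthly rate = 3.25%/12 = 0.0027083; payment = 25,000 × 0.0027083 / (1 − (1+0.0027083)^−48) = $556.12.
Plan B: at 2.25% the monthly rate is 0.0018750, so the payment is 25,000 × 0.0018750 / (1 − 1.0018750^−48) = $545.11.
Monthly savings = $556.12 − $545.11 = $11.01.
Break-even = $250.00 / $11.01 = 22.71 → 23 months.

23 months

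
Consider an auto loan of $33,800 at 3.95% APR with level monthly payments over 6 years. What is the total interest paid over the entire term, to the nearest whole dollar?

At 3.95% the monthly rate is 0.0032917, so the payment is 33,800 × 0.0032917 / (1 − 1.0032917^−72) = $528.04.
Total paid = 72 × $528.04 = $38,018.88; interest = $38,018.88 − $33,800 = $4,218.88.

$4,219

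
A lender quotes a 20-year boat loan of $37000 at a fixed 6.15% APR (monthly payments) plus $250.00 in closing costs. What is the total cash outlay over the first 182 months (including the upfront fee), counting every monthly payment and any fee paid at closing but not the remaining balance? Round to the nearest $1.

Monthly rate = 6.15%/12 = 0.0051250; payment = 37,000 × 0.0051250 / (1 − (1+0.0051250)^−240) = $268.29.
Total outlay = 182 × $268.29 + $250.00 = $49,078.78.

$49,079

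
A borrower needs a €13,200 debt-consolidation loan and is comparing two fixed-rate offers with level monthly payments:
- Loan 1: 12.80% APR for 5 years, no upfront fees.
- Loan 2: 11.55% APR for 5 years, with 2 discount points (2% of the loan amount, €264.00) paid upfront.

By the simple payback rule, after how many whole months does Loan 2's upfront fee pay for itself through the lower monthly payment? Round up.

Loan 1: at 12.80% the monthly rate is 0.0106667, so the payment is 13,200 × 0.0106667 / (1 − 1.0106667^−60) = €298.99.
Loan 2: monthly rate = 11.55%/12 = 0.0096250; payment = 13,200 × 0.0096250 / (1 − (1+0.0096250)^−60) = €290.63.
Monthly savings = €298.99 − €290.63 = €8.36.
Break-even = €264.00 / €8.36 = 31.58 → 32 months.

32 months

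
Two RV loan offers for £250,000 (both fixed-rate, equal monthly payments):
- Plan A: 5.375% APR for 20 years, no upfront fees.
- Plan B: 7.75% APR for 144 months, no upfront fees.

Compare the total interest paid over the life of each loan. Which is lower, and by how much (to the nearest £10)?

Plan A: monthly rate = 5.375%/12 = 0.0044792; payment = 250,000 × 0.0044792 / (1 − (1+0.0044792)^−240) = £1,702.12.
Total interest on Plan A = 240 × £1,702.12 − £250,000 = £158,508.80.
Plan B: at 7.75% the monthly rate is 0.0064583, so the payment is 250,000 × 0.0064583 / (1 − 1.0064583^−144) = £2,671.98.
Total interest on Plan B = 144 × £2,671.98 − £250,000 = £134,765.12.
Plan B is lower by £23,743.68.

Plan B by £23,740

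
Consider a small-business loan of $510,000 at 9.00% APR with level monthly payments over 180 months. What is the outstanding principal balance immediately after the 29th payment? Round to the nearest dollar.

$466,520

With monthly rate i = 9%/12 = 0.0075000, the balance after k of n payments is P · [(1+i)^n − (1+i)^k] / [(1+i)^n − 1].
(1+0.0075000)^180 = 3.83804327 and (1+0.0075000)^29 = 1.24195709, so the balance is 510,000 × (3.83804327 − 1.24195709) / (3.83804327 − 1) = $466,520.00.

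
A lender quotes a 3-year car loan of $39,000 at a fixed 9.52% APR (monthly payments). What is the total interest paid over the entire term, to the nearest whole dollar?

$5,987

At 9.52% the monthly rate is 0.0079333, so the payment is 39,000 × 0.0079333 / (1 − 1.0079333^−36) = $1,249.65.
Total paid = 36 × $1,249.65 = $44,987.40; interest = $44,987.40 − $39,000 = $5,987.40.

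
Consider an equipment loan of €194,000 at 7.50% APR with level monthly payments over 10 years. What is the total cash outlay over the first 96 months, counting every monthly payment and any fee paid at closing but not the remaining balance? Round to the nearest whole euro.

€221,070

At 7.50% the monthly rate is 0.0062500, so the payment is 194,000 × 0.0062500 / (1 − 1.0062500^−120) = €2,302.81.
Total outlay = 96 × €2,302.81 = €221,069.76.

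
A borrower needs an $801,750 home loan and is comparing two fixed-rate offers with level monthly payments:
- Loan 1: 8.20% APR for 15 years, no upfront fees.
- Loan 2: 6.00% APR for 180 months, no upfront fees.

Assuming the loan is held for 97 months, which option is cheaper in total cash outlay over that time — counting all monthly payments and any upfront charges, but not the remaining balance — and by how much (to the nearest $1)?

Loan 1: monthly rate = 8.2%/12 = 0.0068333; payment = 801,750 × 0.0068333 / (1 − (1+0.0068333)^−180) = $7,754.80.
Loan 2: at 6.00% the monthly rate is 0.0050000, so the payment is 801,750 × 0.0050000 / (1 − 1.0050000^−180) = $6,765.62.
Over 97 months: Loan 1 costs 97 × $7,754.80 = $752,215.60; Loan 2 costs 97 × $6,765.62 = $656,265.14.
Loan 2 is cheaper by $752,215.60 − $656,265.14 = $95,950.46.

Loan 2 by $95,950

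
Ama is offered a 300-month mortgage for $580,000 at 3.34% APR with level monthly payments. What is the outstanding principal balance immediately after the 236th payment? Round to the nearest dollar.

With monthly rate i = 3.34%/12 = 0.0027833, the balance after k of n payments is P · [(1+i)^n − (1+i)^k] / [(1+i)^n − 1].
(1+0.0027833)^300 = 2.30214227 and (1+0.0027833)^236 = 1.92698040, so the balance is 580,000 × (2.30214227 − 1.92698040) / (2.30214227 − 1) = $167,104.54.

$167,105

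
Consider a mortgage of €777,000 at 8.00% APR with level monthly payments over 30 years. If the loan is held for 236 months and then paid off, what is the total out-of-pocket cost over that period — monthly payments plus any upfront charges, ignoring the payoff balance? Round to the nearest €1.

€1,345,519

Monthly rate = 8%/12 = 0.0066667; payment = 777,000 × 0.0066667 / (1 − (1+0.0066667)^−360) = €5,701.35.
Total outlay = 236 × €5,701.35 = €1,345,518.60.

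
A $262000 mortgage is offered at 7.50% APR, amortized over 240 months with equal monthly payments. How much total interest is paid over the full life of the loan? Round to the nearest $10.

$244,560

Monthly rate = 7.5%/12 = 0.0062500; payment = 262,000 × 0.0062500 / (1 − (1+0.0062500)^−240) = $2,110.65.
Total paid = 240 × $2,110.65 = $506,556.00; interest = $506,556.00 − $262,000 = $244,556.00.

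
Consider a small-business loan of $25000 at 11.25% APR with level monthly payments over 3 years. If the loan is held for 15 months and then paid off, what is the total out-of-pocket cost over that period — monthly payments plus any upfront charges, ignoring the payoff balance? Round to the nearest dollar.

Monthly rate = 11.25%/12 = 0.0093750; payment = 25,000 × 0.0093750 / (1 − (1+0.0093750)^−36) = $821.43.
Total outlay = 15 × $821.43 = $12,321.45.

$12,321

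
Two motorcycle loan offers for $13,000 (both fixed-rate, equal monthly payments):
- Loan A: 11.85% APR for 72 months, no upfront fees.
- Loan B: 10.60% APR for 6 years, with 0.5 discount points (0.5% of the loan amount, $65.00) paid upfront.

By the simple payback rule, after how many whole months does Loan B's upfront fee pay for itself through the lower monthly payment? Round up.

Loan A: at 11.85% the monthly rate is 0.0098750, so the payment is 13,000 × 0.0098750 / (1 − 1.0098750^−72) = $253.14.
Loan B: at 10.60% the monthly rate is 0.0088333, so the payment is 13,000 × 0.0088333 / (1 − 1.0088333^−72) = $244.79.
Monthly savings = $253.14 − $244.79 = $8.35.
Break-even = $65.00 / $8.35 = 7.78 → 8 months.

8 months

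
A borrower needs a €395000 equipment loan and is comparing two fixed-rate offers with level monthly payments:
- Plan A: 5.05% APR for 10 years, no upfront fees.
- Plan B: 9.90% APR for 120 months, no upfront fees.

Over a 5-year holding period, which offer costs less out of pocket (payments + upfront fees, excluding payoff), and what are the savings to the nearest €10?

Plan A: at 5.05% the monthly rate is 0.0042083, so the payment is 395,000 × 0.0042083 / (1 − 1.0042083^−120) = €4,199.25.
Plan B: at 9.90% the monthly rate is 0.0082500, so the payment is 395,000 × 0.0082500 / (1 − 1.0082500^−120) = €5,198.11.
Over 60 months: Plan A costs 60 × €4,199.25 = €251,955.00; Plan B costs 60 × €5,198.11 = €311,886.60.
Plan A is cheaper by €311,886.60 − €251,955.00 = €59,931.60.

Plan A by €59,930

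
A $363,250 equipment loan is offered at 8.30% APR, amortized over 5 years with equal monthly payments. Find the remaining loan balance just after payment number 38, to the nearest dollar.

$150,897

With monthly rate i = 8.3%/12 = 0.0069167, the balance after k of n payments is P · [(1+i)^n − (1+i)^k] / [(1+i)^n − 1].
(1+0.0069167)^60 = 1.51220882 and (1+0.0069167)^38 = 1.29943368, so the balance is 363,250 × (1.51220882 − 1.29943368) / (1.51220882 − 1) = $150,896.60.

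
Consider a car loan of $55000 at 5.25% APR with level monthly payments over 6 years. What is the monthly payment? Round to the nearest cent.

$892.16

At 5.25% the monthly rate is 0.0043750, so the payment is 55,000 × 0.0043750 / (1 − 1.0043750^−72) = $892.16.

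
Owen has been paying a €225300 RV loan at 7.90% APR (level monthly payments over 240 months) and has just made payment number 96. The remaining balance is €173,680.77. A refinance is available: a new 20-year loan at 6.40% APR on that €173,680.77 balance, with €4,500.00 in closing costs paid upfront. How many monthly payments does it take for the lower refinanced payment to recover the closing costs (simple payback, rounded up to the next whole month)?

Current payment = 225,300 × 7.9%/12 / (1 − (1+0.0065833)^−240) = €1,870.50.
Refinanced payment = 173,680.77 × 0.0053333 / (1 − (1+0.0053333)^−240) = €1,284.71.
Monthly savings = €1,870.50 − €1,284.71 = €585.79.
Break-even = €4,500.00 / €585.79 = 7.68 → 8 months.

8 months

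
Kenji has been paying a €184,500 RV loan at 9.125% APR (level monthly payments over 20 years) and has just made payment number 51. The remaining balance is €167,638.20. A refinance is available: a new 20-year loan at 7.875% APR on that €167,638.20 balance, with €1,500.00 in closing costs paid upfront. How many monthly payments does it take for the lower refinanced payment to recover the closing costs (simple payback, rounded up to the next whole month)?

Current payment = 184,500 × 9.125%/12 / (1 − (1+0.0076042)^−240) = €1,674.86.
Refinanced payment = 167,638.20 × 0.0065625 / (1 − (1+0.0065625)^−240) = €1,389.18.
Monthly savings = €1,674.86 − €1,389.18 = €285.68.
Break-even = €1,500.00 / €285.68 = 5.25 → 6 months.

6 months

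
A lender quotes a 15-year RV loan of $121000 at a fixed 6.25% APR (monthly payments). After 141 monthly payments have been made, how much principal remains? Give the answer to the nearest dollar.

With monthly rate i = 6.25%/12 = 0.0052083, the balance after k of n payments is P · [(1+i)^n − (1+i)^k] / [(1+i)^n − 1].
(1+0.0052083)^180 = 2.54738422 and (1+0.0052083)^141 = 2.08021069, so the balance is 121,000 × (2.54738422 − 2.08021069) / (2.54738422 − 1) = $36,531.33.

$36,531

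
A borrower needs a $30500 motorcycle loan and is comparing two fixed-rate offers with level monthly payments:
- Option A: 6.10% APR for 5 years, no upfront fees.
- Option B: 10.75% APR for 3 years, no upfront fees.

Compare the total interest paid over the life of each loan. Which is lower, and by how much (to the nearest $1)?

Option A: at 6.10% the monthly rate is 0.0050833, so the payment is 30,500 × 0.0050833 / (1 − 1.0050833^−60) = $591.07.
Total interest on Option A = 60 × $591.07 − $30,500 = $4,964.20.
Option B: at 10.75% the monthly rate is 0.0089583, so the payment is 30,500 × 0.0089583 / (1 − 1.0089583^−36) = $994.92.
Total interest on Option B = 36 × $994.92 − $30,500 = $5,317.12.
Option A is lower by $352.92.

Option A by $353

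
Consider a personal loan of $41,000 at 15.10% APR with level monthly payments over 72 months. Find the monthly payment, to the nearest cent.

$869.17

Monthly rate = 15.1%/12 = 0.0125833; payment = 41,000 × 0.0125833 / (1 − (1+0.0125833)^−72) = $869.17.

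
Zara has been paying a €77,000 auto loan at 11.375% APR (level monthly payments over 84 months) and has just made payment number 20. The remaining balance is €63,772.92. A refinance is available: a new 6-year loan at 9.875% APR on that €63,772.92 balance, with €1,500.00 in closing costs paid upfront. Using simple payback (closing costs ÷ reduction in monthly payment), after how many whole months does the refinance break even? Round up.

Current payment = 77,000 × 11.375%/12 / (1 − (1+0.0094792)^−84) = €1,333.66.
Refinanced payment = 63,772.92 × 0.0082292 / (1 − (1+0.0082292)^−72) = €1,177.43.
Monthly savings = €1,333.66 − €1,177.43 = €156.23.
Break-even = €1,500.00 / €156.23 = 9.60 → 10 months.

10 months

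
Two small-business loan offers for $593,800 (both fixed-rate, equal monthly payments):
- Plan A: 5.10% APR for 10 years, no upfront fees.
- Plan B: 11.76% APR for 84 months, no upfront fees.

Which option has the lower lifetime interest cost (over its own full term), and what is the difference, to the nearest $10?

Plan A: monthly rate = 5.1%/12 = 0.0042500; payment = 593,800 × 0.0042500 / (1 − (1+0.0042500)^−120) = $6,327.23.
Total interest on Plan A = 120 × $6,327.23 − $593,800 = $165,467.60.
Plan B: at 11.76% the monthly rate is 0.0098000, so the payment is 593,800 × 0.0098000 / (1 − 1.0098000^−84) = $10,406.13.
Total interest on Plan B = 84 × $10,406.13 − $593,800 = $280,314.92.
Plan A is lower by $114,847.32.

Plan A by $114,850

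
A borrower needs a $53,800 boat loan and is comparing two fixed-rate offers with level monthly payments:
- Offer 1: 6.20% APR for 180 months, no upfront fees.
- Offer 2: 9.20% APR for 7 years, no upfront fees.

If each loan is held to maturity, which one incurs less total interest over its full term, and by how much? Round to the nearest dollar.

Offer 1: monthly rate = 6.2%/12 = 0.0051667; payment = 53,800 × 0.0051667 / (1 − (1+0.0051667)^−180) = $459.83.
Total interest on Offer 1 = 180 × $459.83 − $53,800 = $28,969.40.
Offer 2: at 9.20% the monthly rate is 0.0076667, so the payment is 53,800 × 0.0076667 / (1 − 1.0076667^−84) = $871.06.
Total interest on Offer 2 = 84 × $871.06 − $53,800 = $19,369.04.
Offer 2 is lower by $9,600.36.

Offer 2 by $9,600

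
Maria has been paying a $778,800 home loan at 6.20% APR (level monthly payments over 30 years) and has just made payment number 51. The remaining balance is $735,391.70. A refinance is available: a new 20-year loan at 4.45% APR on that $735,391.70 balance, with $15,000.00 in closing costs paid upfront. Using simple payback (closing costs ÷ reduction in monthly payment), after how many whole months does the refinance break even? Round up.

110 months

Current payment = 778,800 × 6.2%/12 / (1 − (1+0.0051667)^−360) = $4,769.91.
Refinanced payment = 735,391.70 × 0.0037083 / (1 − (1+0.0037083)^−240) = $4,632.63.
Monthly savings = $4,769.91 − $4,632.63 = $137.28.
Break-even = $15,000.00 / $137.28 = 109.27 → 110 months.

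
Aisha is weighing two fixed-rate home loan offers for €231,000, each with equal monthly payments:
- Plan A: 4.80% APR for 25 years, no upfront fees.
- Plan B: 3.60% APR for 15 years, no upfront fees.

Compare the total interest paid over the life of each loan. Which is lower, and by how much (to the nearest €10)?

Plan A: at 4.80% the monthly rate is 0.0040000, so the payment is 231,000 × 0.0040000 / (1 − 1.0040000^−300) = €1,323.62.
Total interest on Plan A = 300 × €1,323.62 − €231,000 = €166,086.00.
Plan B: monthly rate = 3.6%/12 = 0.0030000; payment = 231,000 × 0.0030000 / (1 − (1+0.0030000)^−180) = €1,662.75.
Total interest on Plan B = 180 × €1,662.75 − €231,000 = €68,295.00.
Plan B is lower by €97,791.00.

Plan B by €97,790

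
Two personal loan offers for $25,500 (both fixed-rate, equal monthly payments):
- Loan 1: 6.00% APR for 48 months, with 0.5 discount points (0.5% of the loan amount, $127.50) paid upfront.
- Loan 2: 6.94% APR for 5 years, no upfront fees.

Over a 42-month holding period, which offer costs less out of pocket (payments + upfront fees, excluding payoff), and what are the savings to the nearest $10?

Loan 1: monthly rate = 6%/12 = 0.0050000; payment = 25,500 × 0.0050000 / (1 − (1+0.0050000)^−48) = $598.87.
Loan 2: at 6.94% the monthly rate is 0.0057833, so the payment is 25,500 × 0.0057833 / (1 − 1.0057833^−60) = $504.21.
Over 42 months: Loan 1 costs 42 × $598.87 + $127.50 = $25,280.04; Loan 2 costs 42 × $504.21 = $21,176.82.
Loan 2 is cheaper by $25,280.04 − $21,176.82 = $4,103.22.

Loan 2 by $4,100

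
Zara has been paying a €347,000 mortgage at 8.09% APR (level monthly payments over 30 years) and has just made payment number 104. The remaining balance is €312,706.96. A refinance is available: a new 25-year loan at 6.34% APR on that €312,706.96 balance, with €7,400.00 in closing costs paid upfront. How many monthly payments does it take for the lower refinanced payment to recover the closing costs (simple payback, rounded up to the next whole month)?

Current payment = 347,000 × 8.09%/12 / (1 − (1+0.0067417)^−360) = €2,567.97.
Refinanced payment = 312,706.96 × 0.0052833 / (1 − (1+0.0052833)^−300) = €2,080.26.
Monthly savings = €2,567.97 − €2,080.26 = €487.71.
Break-even = €7,400.00 / €487.71 = 15.17 → 16 months.

16 months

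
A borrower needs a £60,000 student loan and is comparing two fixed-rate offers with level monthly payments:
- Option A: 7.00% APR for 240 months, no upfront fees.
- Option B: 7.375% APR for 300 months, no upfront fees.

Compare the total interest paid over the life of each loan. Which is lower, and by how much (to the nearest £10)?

Option A: at 7.00% the monthly rate is 0.0058333, so the payment is 60,000 × 0.0058333 / (1 − 1.0058333^−240) = £465.18.
Total interest on Option A = 240 × £465.18 − £60,000 = £51,643.20.
Option B: monthly rate = 7.375%/12 = 0.0061458; payment = 60,000 × 0.0061458 / (1 − (1+0.0061458)^−300) = £438.53.
Total interest on Option B = 300 × £438.53 − £60,000 = £71,559.00.
Option A is lower by £19,915.80.

Option A by £19,920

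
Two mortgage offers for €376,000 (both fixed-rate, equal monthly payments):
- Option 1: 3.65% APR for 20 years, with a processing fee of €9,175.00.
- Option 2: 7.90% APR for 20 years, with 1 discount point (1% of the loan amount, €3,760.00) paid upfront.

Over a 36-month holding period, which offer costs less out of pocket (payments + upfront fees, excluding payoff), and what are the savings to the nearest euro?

Option 1: at 3.65% the monthly rate is 0.0030417, so the payment is 376,000 × 0.0030417 / (1 − 1.0030417^−240) = €2,209.74.
Option 2: at 7.90% the monthly rate is 0.0065833, so the payment is 376,000 × 0.0065833 / (1 − 1.0065833^−240) = €3,121.65.
Over 36 months: Option 1 costs 36 × €2,209.74 + €9,175.00 = €88,725.64; Option 2 costs 36 × €3,121.65 + €3,760.00 = €116,139.40.
Option 1 is cheaper by €116,139.40 − €88,725.64 = €27,413.76.

Option 1 by €27,414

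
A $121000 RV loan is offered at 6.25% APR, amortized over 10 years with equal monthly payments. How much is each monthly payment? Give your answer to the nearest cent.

$1,358.59

Monthly rate = 6.25%/12 = 0.0052083; payment = 121,000 × 0.0052083 / (1 − (1+0.0052083)^−120) = $1,358.59.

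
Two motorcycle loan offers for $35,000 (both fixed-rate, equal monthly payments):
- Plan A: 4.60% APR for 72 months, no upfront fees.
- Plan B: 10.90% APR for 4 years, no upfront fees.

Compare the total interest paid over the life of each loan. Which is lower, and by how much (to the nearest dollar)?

Plan A by $3,220

Plan A: monthly rate = 4.6%/12 = 0.0038333; payment = 35,000 × 0.0038333 / (1 − (1+0.0038333)^−72) = $557.20.
Total interest on Plan A = 72 × $557.20 − $35,000 = $5,118.40.
Plan B: monthly rate = 10.9%/12 = 0.0090833; payment = 35,000 × 0.0090833 / (1 − (1+0.0090833)^−48) = $902.89.
Total interest on Plan B = 48 × $902.89 − $35,000 = $8,338.72.
Plan A is lower by $3,220.32.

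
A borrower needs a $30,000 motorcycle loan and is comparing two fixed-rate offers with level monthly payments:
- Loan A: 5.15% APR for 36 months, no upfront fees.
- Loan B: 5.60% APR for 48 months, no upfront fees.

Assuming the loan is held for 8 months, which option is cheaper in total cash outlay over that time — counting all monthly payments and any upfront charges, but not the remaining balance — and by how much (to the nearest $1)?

Loan B by $1,617

Loan A: at 5.15% the monthly rate is 0.0042917, so the payment is 30,000 × 0.0042917 / (1 − 1.0042917^−36) = $901.15.
Loan B: at 5.60% the monthly rate is 0.0046667, so the payment is 30,000 × 0.0046667 / (1 − 1.0046667^−48) = $699.06.
Over 8 months: Loan A costs 8 × $901.15 = $7,209.20; Loan B costs 8 × $699.06 = $5,592.48.
Loan B is cheaper by $7,209.20 − $5,592.48 = $1,616.72.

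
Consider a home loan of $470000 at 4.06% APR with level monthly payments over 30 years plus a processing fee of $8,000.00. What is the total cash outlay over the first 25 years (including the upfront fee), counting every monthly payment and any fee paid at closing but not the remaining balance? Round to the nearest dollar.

$686,042

At 4.06% the monthly rate is 0.0033833, so the payment is 470,000 × 0.0033833 / (1 − 1.0033833^−360) = $2,260.14.
Total outlay = 300 × $2,260.14 + $8,000.00 = $686,042.00.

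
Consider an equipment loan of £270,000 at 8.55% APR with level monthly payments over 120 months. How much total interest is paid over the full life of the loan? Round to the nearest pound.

£132,581

At 8.55% the monthly rate is 0.0071250, so the payment is 270,000 × 0.0071250 / (1 − 1.0071250^−120) = £3,354.84.
Total paid = 120 × £3,354.84 = £402,580.80; interest = £402,580.80 − £270,000 = £132,580.80.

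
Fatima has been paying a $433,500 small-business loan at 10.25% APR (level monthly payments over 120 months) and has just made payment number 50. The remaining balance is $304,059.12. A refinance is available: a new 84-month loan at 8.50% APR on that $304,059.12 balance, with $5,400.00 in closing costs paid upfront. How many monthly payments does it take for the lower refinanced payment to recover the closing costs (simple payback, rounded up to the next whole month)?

6 months

Current payment = 433,500 × 10.25%/12 / (1 − (1+0.0085417)^−120) = $5,788.92.
Refinanced payment = 304,059.12 × 0.0070833 / (1 − (1+0.0070833)^−84) = $4,815.23.
Monthly savings = $5,788.92 − $4,815.23 = $973.69.
Break-even = $5,400.00 / $973.69 = 5.55 → 6 months.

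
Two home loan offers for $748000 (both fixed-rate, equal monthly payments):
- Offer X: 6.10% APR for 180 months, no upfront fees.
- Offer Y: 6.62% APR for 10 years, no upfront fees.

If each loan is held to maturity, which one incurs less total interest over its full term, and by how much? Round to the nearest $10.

Offer X: at 6.10% the monthly rate is 0.0050833, so the payment is 748,000 × 0.0050833 / (1 − 1.0050833^−180) = $6,352.53.
Total interest on Offer X = 180 × $6,352.53 − $748,000 = $395,455.40.
Offer Y: monthly rate = 6.62%/12 = 0.0055167; payment = 748,000 × 0.0055167 / (1 − (1+0.0055167)^−120) = $8,539.13.
Total interest on Offer Y = 120 × $8,539.13 − $748,000 = $276,695.60.
Offer Y is lower by $118,759.80.

Offer Y by $118,760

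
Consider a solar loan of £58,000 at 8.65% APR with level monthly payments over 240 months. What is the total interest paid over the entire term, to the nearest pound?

£64,126

Monthly rate = 8.65%/12 = 0.0072083; payment = 58,000 × 0.0072083 / (1 − (1+0.0072083)^−240) = £508.86.
Total paid = 240 × £508.86 = £122,126.40; interest = £122,126.40 − £58,000 = £64,126.40.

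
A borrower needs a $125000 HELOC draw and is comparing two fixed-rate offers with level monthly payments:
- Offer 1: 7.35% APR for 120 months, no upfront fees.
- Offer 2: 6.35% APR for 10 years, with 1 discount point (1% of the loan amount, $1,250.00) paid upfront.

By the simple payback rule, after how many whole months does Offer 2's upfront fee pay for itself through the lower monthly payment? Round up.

20 months

Offer 1: at 7.35% the monthly rate is 0.0061250, so the payment is 125,000 × 0.0061250 / (1 − 1.0061250^−120) = $1,474.00.
Offer 2: at 6.35% the monthly rate is 0.0052917, so the payment is 125,000 × 0.0052917 / (1 − 1.0052917^−120) = $1,409.83.
Monthly savings = $1,474.00 − $1,409.83 = $64.17.
Break-even = $1,250.00 / $64.17 = 19.48 → 20 months.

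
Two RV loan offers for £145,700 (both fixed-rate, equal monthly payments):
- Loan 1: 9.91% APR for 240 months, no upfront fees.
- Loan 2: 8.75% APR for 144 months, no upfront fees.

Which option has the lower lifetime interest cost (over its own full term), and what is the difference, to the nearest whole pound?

Loan 1: monthly rate = 9.91%/12 = 0.0082583; payment = 145,700 × 0.0082583 / (1 − (1+0.0082583)^−240) = £1,397.36.
Total interest on Loan 1 = 240 × £1,397.36 − £145,700 = £189,666.40.
Loan 2: at 8.75% the monthly rate is 0.0072917, so the payment is 145,700 × 0.0072917 / (1 − 1.0072917^−144) = £1,637.66.
Total interest on Loan 2 = 144 × £1,637.66 − £145,700 = £90,123.04.
Loan 2 is lower by £99,543.36.

Loan 2 by £99,543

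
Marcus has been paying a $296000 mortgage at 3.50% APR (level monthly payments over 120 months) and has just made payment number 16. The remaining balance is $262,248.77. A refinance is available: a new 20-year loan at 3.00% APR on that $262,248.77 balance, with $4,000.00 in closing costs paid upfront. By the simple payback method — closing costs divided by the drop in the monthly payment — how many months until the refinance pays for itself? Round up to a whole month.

Current payment = 296,000 × 3.5%/12 / (1 − (1+0.0029167)^−120) = $2,927.02.
Refinanced payment = 262,248.77 × 0.0025000 / (1 − (1+0.0025000)^−240) = $1,454.43.
Monthly savings = $2,927.02 − $1,454.43 = $1,472.59.
Break-even = $4,000.00 / $1,472.59 = 2.72 → 3 months.

3 months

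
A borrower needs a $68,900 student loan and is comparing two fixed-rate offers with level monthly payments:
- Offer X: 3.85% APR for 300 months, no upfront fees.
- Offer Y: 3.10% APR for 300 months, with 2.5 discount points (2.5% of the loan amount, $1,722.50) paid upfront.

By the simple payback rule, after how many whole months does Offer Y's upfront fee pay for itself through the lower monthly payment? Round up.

63 months

Offer X: monthly rate = 3.85%/12 = 0.0032083; payment = 68,900 × 0.0032083 / (1 − (1+0.0032083)^−300) = $358.00.
Offer Y: at 3.10% the monthly rate is 0.0025833, so the payment is 68,900 × 0.0025833 / (1 − 1.0025833^−300) = $330.33.
Monthly savings = $358.00 − $330.33 = $27.67.
Break-even = $1,722.50 / $27.67 = 62.25 → 63 months.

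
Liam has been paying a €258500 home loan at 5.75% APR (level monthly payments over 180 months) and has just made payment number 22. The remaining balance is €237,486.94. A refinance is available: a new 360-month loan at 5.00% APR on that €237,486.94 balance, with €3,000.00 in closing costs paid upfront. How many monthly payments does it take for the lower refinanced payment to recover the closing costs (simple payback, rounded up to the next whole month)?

4 months

Current payment = 258,500 × 5.75%/12 / (1 − (1+0.0047917)^−180) = €2,146.61.
Refinanced payment = 237,486.94 × 0.0041667 / (1 − (1+0.0041667)^−360) = €1,274.88.
Monthly savings = €2,146.61 − €1,274.88 = €871.73.
Break-even = €3,000.00 / €871.73 = 3.44 → 4 months.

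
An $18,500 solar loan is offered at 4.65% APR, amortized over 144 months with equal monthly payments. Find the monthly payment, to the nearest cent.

Monthly rate = 4.65%/12 = 0.0038750; payment = 18,500 × 0.0038750 / (1 − (1+0.0038750)^−144) = $167.87.

$167.87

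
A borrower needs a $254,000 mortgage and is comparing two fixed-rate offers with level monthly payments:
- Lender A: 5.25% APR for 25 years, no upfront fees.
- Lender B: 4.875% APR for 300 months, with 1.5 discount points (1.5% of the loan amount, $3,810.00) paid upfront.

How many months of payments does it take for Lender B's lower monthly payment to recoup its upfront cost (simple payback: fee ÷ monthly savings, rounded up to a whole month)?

Lender A: monthly rate = 5.25%/12 = 0.0043750; payment = 254,000 × 0.0043750 / (1 − (1+0.0043750)^−300) = $1,522.09.
Lender B: monthly rate = 4.875%/12 = 0.0040625; payment = 254,000 × 0.0040625 / (1 − (1+0.0040625)^−300) = $1,466.42.
Monthly savings = $1,522.09 − $1,466.42 = $55.67.
Break-even = $3,810.00 / $55.67 = 68.44 → 69 months.

69 months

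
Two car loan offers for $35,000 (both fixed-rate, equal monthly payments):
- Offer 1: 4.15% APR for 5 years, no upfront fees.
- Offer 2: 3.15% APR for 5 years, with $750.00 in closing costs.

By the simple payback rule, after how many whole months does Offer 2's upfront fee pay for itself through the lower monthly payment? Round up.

48 months

Offer 1: at 4.15% the monthly rate is 0.0034583, so the payment is 35,000 × 0.0034583 / (1 − 1.0034583^−60) = $646.95.
Offer 2: at 3.15% the monthly rate is 0.0026250, so the payment is 35,000 × 0.0026250 / (1 − 1.0026250^−60) = $631.24.
Monthly savings = $646.95 − $631.24 = $15.71.
Break-even = $750.00 / $15.71 = 47.74 → 48 months.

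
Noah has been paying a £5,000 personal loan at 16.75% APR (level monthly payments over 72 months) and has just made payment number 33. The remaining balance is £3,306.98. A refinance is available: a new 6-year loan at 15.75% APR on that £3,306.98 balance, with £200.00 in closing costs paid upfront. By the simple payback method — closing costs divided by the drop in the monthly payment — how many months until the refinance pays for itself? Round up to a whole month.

Current payment = 5,000 × 16.75%/12 / (1 − (1+0.0139583)^−72) = £110.53.
Refinanced payment = 3,306.98 × 0.0131250 / (1 − (1+0.0131250)^−72) = £71.28.
Monthly savings = £110.53 − £71.28 = £39.25.
Break-even = £200.00 / £39.25 = 5.10 → 6 months.

6 months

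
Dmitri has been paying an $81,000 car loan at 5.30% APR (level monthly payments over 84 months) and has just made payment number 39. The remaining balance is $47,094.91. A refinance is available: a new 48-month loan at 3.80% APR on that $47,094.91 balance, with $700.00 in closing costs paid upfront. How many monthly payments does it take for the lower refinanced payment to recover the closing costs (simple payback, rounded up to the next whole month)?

Current payment = 81,000 × 5.3%/12 / (1 − (1+0.0044167)^−84) = $1,156.30.
Refinanced payment = 47,094.91 × 0.0031667 / (1 − (1+0.0031667)^−48) = $1,059.15.
Monthly savings = $1,156.30 − $1,059.15 = $97.15.
Break-even = $700.00 / $97.15 = 7.21 → 8 months.

8 months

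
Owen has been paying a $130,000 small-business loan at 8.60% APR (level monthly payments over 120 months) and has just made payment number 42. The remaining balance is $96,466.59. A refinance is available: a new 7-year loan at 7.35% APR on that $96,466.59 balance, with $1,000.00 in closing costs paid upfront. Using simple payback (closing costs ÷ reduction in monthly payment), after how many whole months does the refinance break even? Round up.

7 months

Current payment = 130,000 × 8.6%/12 / (1 − (1+0.0071667)^−120) = $1,618.78.
Refinanced payment = 96,466.59 × 0.0061250 / (1 − (1+0.0061250)^−84) = $1,472.50.
Monthly savings = $1,618.78 − $1,472.50 = $146.28.
Break-even = $1,000.00 / $146.28 = 6.84 → 7 months.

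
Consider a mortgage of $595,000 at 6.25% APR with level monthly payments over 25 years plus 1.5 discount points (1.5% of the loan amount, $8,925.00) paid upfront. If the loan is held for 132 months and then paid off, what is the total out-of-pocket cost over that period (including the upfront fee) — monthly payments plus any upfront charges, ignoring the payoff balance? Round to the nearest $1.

At 6.25% the monthly rate is 0.0052083, so the payment is 595,000 × 0.0052083 / (1 − 1.0052083^−300) = $3,925.03.
Total outlay = 132 × $3,925.03 + $8,925.00 = $527,028.96.

$527,029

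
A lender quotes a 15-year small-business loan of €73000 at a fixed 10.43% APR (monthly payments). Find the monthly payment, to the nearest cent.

€803.78

Monthly rate = 10.43%/12 = 0.0086917; payment = 73,000 × 0.0086917 / (1 − (1+0.0086917)^−180) = €803.78.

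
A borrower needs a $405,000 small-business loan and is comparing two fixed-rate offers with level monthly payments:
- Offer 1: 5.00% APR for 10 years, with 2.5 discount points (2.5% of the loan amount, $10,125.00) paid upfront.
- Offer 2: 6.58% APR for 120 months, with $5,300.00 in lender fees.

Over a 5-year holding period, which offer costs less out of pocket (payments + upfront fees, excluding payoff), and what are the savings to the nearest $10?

Offer 1: at 5.00% the monthly rate is 0.0041667, so the payment is 405,000 × 0.0041667 / (1 − 1.0041667^−120) = $4,295.65.
Offer 2: monthly rate = 6.58%/12 = 0.0054833; payment = 405,000 × 0.0054833 / (1 − (1+0.0054833)^−120) = $4,615.20.
Over 60 months: Offer 1 costs 60 × $4,295.65 + $10,125.00 = $267,864.00; Offer 2 costs 60 × $4,615.20 + $5,300.00 = $282,212.00.
Offer 1 is cheaper by $282,212.00 − $267,864.00 = $14,348.00.

Offer 1 by $14,350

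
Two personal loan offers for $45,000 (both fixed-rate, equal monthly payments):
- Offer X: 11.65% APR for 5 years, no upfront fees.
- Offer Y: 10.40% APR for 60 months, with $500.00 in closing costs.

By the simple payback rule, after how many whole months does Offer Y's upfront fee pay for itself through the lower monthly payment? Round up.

18 months

Offer X: at 11.65% the monthly rate is 0.0097083, so the payment is 45,000 × 0.0097083 / (1 − 1.0097083^−60) = $993.06.
Offer Y: monthly rate = 10.4%/12 = 0.0086667; payment = 45,000 × 0.0086667 / (1 − (1+0.0086667)^−60) = $965.00.
Monthly savings = $993.06 − $965.00 = $28.06.
Break-even = $500.00 / $28.06 = 17.82 → 18 months.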